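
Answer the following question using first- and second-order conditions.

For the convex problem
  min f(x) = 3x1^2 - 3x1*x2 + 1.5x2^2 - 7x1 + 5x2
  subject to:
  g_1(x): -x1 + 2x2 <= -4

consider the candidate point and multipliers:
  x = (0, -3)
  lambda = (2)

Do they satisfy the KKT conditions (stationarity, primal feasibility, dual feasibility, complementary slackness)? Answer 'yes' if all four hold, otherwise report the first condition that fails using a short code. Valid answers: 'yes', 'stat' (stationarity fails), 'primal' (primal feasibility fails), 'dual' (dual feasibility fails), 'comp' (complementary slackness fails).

Gradient of f: grad f(x) = Q x + c = (2, -4)
Constraint values g_i(x) = a_i^T x - b_i:
  g_1((0, -3)) = -2
Stationarity residual: grad f(x) + sum_i lambda_i a_i = (0, 0)
  -> stationarity OK
Primal feasibility (all g_i <= 0): OK
Dual feasibility (all lambda_i >= 0): OK
Complementary slackness (lambda_i * g_i(x) = 0 for all i): FAILS

Verdict: the first failing condition is complementary_slackness -> comp.

comp


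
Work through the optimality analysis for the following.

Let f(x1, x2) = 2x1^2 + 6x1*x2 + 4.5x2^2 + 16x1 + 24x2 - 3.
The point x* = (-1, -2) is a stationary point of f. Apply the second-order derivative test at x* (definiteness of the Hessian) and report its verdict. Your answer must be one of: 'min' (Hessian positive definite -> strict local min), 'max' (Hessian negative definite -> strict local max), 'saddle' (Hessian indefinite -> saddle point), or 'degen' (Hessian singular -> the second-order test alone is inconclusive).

Compute the Hessian H = grad^2 f:
  H = [[4, 6], [6, 9]]
Verify stationarity: grad f(x*) = H x* + g = (0, 0).
Eigenvalues of H: 0, 13.
H has a zero eigenvalue (singular; positive semidefinite but not definite), so H is neither positive definite, negative definite, nor indefinite. The second-order test alone is inconclusive -> degen.
(Indeed, f is constant along the null direction of H through x*, so x* is not a strict local extremum.)

degen


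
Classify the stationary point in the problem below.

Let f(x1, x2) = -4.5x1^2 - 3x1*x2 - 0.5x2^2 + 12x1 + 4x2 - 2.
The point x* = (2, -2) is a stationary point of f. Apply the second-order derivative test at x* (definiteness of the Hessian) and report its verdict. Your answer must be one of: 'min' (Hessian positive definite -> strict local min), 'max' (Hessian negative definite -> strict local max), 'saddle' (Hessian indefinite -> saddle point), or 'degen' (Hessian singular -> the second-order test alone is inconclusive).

Compute the Hessian H = grad^2 f:
  H = [[-9, -3], [-3, -1]]
Verify stationarity: grad f(x*) = H x* + g = (0, 0).
Eigenvalues of H: -10, 0.
H has a zero eigenvalue (singular; negative semidefinite but not definite), so H is neither positive definite, negative definite, nor indefinite. The second-order test alone is inconclusive -> degen.
(Indeed, f is constant along the null direction of H through x*, so x* is not a strict local extremum.)

degen


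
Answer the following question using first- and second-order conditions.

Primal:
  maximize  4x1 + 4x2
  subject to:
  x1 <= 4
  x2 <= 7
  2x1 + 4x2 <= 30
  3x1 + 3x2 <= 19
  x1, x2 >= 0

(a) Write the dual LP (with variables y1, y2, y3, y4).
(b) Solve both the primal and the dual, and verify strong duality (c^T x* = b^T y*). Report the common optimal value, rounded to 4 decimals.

The standard primal-dual pair for 'max c^T x s.t. A x <= b, x >= 0' is:
  Dual:  min b^T y  s.t.  A^T y >= c,  y >= 0.

So the dual LP is:
  minimize  4y1 + 7y2 + 30y3 + 19y4
  subject to:
    y1 + 2y3 + 3y4 >= 4
    y2 + 4y3 + 3y4 >= 4
    y1, y2, y3, y4 >= 0

Solving the primal: x* = (4, 2.3333).
  primal value c^T x* = 25.3333.
Solving the dual: y* = (0, 0, 0, 1.3333).
  dual value b^T y* = 25.3333.
Strong duality: c^T x* = b^T y*. Confirmed.

25.3333


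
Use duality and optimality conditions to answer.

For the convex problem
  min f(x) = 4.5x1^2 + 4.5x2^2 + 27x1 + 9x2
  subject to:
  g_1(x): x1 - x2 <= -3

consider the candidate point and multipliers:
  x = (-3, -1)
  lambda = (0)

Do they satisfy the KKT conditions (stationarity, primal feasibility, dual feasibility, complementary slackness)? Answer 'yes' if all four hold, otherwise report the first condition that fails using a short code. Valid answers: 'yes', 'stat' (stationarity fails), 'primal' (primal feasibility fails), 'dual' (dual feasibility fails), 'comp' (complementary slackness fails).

Gradient of f: grad f(x) = Q x + c = (0, 0)
Constraint values g_i(x) = a_i^T x - b_i:
  g_1((-3, -1)) = 1
Stationarity residual: grad f(x) + sum_i lambda_i a_i = (0, 0)
  -> stationarity OK
Primal feasibility (all g_i <= 0): FAILS
Dual feasibility (all lambda_i >= 0): OK
Complementary slackness (lambda_i * g_i(x) = 0 for all i): OK

Verdict: the first failing condition is primal_feasibility -> primal.

primal


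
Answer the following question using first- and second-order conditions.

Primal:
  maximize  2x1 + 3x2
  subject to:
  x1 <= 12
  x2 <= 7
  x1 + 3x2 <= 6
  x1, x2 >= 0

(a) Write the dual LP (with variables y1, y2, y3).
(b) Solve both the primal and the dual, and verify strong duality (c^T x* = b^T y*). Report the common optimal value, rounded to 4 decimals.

The standard primal-dual pair for 'max c^T x s.t. A x <= b, x >= 0' is:
  Dual:  min b^T y  s.t.  A^T y >= c,  y >= 0.

So the dual LP is:
  minimize  12y1 + 7y2 + 6y3
  subject to:
    y1 + y3 >= 2
    y2 + 3y3 >= 3
    y1, y2, y3 >= 0

Solving the primal: x* = (6, 0).
  primal value c^T x* = 12.
Solving the dual: y* = (0, 0, 2).
  dual value b^T y* = 12.
Strong duality: c^T x* = b^T y*. Confirmed.

12


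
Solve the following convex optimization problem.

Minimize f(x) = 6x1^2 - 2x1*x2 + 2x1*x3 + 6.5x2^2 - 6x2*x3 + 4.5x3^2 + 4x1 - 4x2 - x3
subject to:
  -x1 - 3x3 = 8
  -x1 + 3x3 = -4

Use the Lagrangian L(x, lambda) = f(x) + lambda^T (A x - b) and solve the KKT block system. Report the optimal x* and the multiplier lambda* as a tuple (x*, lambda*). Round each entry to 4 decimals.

Form the Lagrangian:
  L(x, lambda) = (1/2) x^T Q x + c^T x + lambda^T (A x - b)
Stationarity (grad_x L = 0): Q x + c + A^T lambda = 0.
Primal feasibility: A x = b.

This gives the KKT block system:
  [ Q   A^T ] [ x     ]   [-c ]
  [ A    0  ] [ lambda ] = [ b ]

Solving the linear system:
  x*      = (-2, -0.9231, -2)
  lambda* = (-13.9872, -8.1667)
  f(x*)   = 38.4615

x* = (-2, -0.9231, -2), lambda* = (-13.9872, -8.1667)


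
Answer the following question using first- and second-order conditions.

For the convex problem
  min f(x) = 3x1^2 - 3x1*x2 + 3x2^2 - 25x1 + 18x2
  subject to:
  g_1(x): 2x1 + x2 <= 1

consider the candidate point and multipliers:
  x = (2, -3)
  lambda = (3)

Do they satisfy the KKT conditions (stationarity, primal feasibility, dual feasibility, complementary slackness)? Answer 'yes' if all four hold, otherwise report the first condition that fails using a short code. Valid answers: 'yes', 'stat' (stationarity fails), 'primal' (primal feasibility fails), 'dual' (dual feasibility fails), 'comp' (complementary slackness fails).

Gradient of f: grad f(x) = Q x + c = (-4, -6)
Constraint values g_i(x) = a_i^T x - b_i:
  g_1((2, -3)) = 0
Stationarity residual: grad f(x) + sum_i lambda_i a_i = (2, -3)
  -> stationarity FAILS
Primal feasibility (all g_i <= 0): OK
Dual feasibility (all lambda_i >= 0): OK
Complementary slackness (lambda_i * g_i(x) = 0 for all i): OK

Verdict: the first failing condition is stationarity -> stat.

stat


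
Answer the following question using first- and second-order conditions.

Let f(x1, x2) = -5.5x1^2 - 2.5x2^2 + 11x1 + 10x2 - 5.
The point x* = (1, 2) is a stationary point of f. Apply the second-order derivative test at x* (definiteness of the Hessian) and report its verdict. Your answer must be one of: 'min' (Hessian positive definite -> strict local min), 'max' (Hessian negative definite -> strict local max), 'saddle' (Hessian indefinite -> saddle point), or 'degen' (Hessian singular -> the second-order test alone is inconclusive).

Compute the Hessian H = grad^2 f:
  H = [[-11, 0], [0, -5]]
Verify stationarity: grad f(x*) = H x* + g = (0, 0).
Eigenvalues of H: -11, -5.
Both eigenvalues < 0, so H is negative definite -> x* is a strict local max.

max


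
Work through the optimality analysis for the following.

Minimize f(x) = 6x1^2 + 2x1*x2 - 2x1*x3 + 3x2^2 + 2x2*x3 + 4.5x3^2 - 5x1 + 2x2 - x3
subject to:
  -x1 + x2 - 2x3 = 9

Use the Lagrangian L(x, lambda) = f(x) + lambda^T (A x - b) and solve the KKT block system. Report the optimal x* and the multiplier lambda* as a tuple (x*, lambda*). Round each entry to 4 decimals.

Form the Lagrangian:
  L(x, lambda) = (1/2) x^T Q x + c^T x + lambda^T (A x - b)
Stationarity (grad_x L = 0): Q x + c + A^T lambda = 0.
Primal feasibility: A x = b.

This gives the KKT block system:
  [ Q   A^T ] [ x     ]   [-c ]
  [ A    0  ] [ lambda ] = [ b ]

Solving the linear system:
  x*      = (-1.1842, 2.4474, -2.6842)
  lambda* = (-8.9474)
  f(x*)   = 47.0132

x* = (-1.1842, 2.4474, -2.6842), lambda* = (-8.9474)


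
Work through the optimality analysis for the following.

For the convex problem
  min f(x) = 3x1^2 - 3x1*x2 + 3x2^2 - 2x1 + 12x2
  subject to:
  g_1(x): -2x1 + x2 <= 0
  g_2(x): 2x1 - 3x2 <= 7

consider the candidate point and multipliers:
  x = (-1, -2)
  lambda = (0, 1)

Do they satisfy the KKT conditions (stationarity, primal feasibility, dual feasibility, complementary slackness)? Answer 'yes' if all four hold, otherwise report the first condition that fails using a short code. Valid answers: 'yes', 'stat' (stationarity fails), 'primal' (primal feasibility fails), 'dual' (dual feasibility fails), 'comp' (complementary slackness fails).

Gradient of f: grad f(x) = Q x + c = (-2, 3)
Constraint values g_i(x) = a_i^T x - b_i:
  g_1((-1, -2)) = 0
  g_2((-1, -2)) = -3
Stationarity residual: grad f(x) + sum_i lambda_i a_i = (0, 0)
  -> stationarity OK
Primal feasibility (all g_i <= 0): OK
Dual feasibility (all lambda_i >= 0): OK
Complementary slackness (lambda_i * g_i(x) = 0 for all i): FAILS

Verdict: the first failing condition is complementary_slackness -> comp.

comp


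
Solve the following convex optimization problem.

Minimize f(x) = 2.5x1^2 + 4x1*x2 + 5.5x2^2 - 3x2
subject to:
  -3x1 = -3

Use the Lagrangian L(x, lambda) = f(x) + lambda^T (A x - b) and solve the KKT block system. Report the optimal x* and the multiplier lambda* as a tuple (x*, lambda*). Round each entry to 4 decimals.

Form the Lagrangian:
  L(x, lambda) = (1/2) x^T Q x + c^T x + lambda^T (A x - b)
Stationarity (grad_x L = 0): Q x + c + A^T lambda = 0.
Primal feasibility: A x = b.

This gives the KKT block system:
  [ Q   A^T ] [ x     ]   [-c ]
  [ A    0  ] [ lambda ] = [ b ]

Solving the linear system:
  x*      = (1, -0.0909)
  lambda* = (1.5455)
  f(x*)   = 2.4545

x* = (1, -0.0909), lambda* = (1.5455)


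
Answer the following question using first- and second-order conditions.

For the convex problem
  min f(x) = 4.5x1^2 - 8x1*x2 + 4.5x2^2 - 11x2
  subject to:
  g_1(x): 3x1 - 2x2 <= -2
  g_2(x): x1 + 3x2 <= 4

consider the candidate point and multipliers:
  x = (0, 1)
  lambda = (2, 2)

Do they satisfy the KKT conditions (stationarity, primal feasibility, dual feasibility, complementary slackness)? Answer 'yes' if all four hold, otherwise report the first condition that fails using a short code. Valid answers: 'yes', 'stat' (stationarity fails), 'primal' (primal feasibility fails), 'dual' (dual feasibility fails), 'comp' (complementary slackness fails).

Gradient of f: grad f(x) = Q x + c = (-8, -2)
Constraint values g_i(x) = a_i^T x - b_i:
  g_1((0, 1)) = 0
  g_2((0, 1)) = -1
Stationarity residual: grad f(x) + sum_i lambda_i a_i = (0, 0)
  -> stationarity OK
Primal feasibility (all g_i <= 0): OK
Dual feasibility (all lambda_i >= 0): OK
Complementary slackness (lambda_i * g_i(x) = 0 for all i): FAILS

Verdict: the first failing condition is complementary_slackness -> comp.

comp


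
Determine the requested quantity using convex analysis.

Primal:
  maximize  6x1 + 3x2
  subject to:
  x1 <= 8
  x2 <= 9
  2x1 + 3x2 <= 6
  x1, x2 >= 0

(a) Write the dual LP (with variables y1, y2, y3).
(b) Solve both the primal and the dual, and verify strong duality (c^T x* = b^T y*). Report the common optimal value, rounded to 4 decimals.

The standard primal-dual pair for 'max c^T x s.t. A x <= b, x >= 0' is:
  Dual:  min b^T y  s.t.  A^T y >= c,  y >= 0.

So the dual LP is:
  minimize  8y1 + 9y2 + 6y3
  subject to:
    y1 + 2y3 >= 6
    y2 + 3y3 >= 3
    y1, y2, y3 >= 0

Solving the primal: x* = (3, 0).
  primal value c^T x* = 18.
Solving the dual: y* = (0, 0, 3).
  dual value b^T y* = 18.
Strong duality: c^T x* = b^T y*. Confirmed.

18


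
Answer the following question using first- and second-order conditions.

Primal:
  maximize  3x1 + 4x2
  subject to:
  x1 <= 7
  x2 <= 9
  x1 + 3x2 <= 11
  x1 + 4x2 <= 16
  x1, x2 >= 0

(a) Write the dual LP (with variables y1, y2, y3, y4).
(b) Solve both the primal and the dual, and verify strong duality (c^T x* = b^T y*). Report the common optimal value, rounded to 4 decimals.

The standard primal-dual pair for 'max c^T x s.t. A x <= b, x >= 0' is:
  Dual:  min b^T y  s.t.  A^T y >= c,  y >= 0.

So the dual LP is:
  minimize  7y1 + 9y2 + 11y3 + 16y4
  subject to:
    y1 + y3 + y4 >= 3
    y2 + 3y3 + 4y4 >= 4
    y1, y2, y3, y4 >= 0

Solving the primal: x* = (7, 1.3333).
  primal value c^T x* = 26.3333.
Solving the dual: y* = (1.6667, 0, 1.3333, 0).
  dual value b^T y* = 26.3333.
Strong duality: c^T x* = b^T y*. Confirmed.

26.3333


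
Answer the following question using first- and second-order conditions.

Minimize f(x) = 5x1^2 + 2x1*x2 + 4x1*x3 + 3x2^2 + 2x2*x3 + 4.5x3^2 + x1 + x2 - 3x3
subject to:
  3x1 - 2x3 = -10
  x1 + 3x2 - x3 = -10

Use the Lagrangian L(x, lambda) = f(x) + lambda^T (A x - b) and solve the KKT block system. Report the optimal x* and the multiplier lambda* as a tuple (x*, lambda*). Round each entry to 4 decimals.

Form the Lagrangian:
  L(x, lambda) = (1/2) x^T Q x + c^T x + lambda^T (A x - b)
Stationarity (grad_x L = 0): Q x + c + A^T lambda = 0.
Primal feasibility: A x = b.

This gives the KKT block system:
  [ Q   A^T ] [ x     ]   [-c ]
  [ A    0  ] [ lambda ] = [ b ]

Solving the linear system:
  x*      = (-1.7202, -1.9534, 2.4197)
  lambda* = (2.4411, 3.1071)
  f(x*)   = 22.2747

x* = (-1.7202, -1.9534, 2.4197), lambda* = (2.4411, 3.1071)


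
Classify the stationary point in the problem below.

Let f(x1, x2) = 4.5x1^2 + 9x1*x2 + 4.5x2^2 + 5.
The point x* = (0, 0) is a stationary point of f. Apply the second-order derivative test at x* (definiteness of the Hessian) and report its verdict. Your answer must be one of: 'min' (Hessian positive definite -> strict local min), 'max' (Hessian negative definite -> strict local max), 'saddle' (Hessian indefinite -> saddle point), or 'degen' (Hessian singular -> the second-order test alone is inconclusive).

Compute the Hessian H = grad^2 f:
  H = [[9, 9], [9, 9]]
Verify stationarity: grad f(x*) = H x* + g = (0, 0).
Eigenvalues of H: 0, 18.
H has a zero eigenvalue (singular; positive semidefinite but not definite), so H is neither positive definite, negative definite, nor indefinite. The second-order test alone is inconclusive -> degen.
(Indeed, f is constant along the null direction of H through x*, so x* is not a strict local extremum.)

degen


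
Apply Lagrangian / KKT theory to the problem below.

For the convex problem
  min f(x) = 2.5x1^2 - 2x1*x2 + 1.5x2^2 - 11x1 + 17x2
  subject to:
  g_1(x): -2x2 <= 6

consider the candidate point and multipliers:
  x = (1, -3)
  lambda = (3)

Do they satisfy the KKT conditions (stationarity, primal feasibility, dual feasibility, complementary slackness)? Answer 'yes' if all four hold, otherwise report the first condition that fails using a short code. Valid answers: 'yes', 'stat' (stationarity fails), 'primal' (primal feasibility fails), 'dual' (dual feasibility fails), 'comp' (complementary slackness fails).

Gradient of f: grad f(x) = Q x + c = (0, 6)
Constraint values g_i(x) = a_i^T x - b_i:
  g_1((1, -3)) = 0
Stationarity residual: grad f(x) + sum_i lambda_i a_i = (0, 0)
  -> stationarity OK
Primal feasibility (all g_i <= 0): OK
Dual feasibility (all lambda_i >= 0): OK
Complementary slackness (lambda_i * g_i(x) = 0 for all i): OK

Verdict: yes, KKT holds.

yes


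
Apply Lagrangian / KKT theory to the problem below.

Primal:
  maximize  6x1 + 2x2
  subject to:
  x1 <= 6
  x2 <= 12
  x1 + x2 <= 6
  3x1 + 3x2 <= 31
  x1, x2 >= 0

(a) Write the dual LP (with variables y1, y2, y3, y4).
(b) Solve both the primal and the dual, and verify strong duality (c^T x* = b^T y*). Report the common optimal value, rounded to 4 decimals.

The standard primal-dual pair for 'max c^T x s.t. A x <= b, x >= 0' is:
  Dual:  min b^T y  s.t.  A^T y >= c,  y >= 0.

So the dual LP is:
  minimize  6y1 + 12y2 + 6y3 + 31y4
  subject to:
    y1 + y3 + 3y4 >= 6
    y2 + y3 + 3y4 >= 2
    y1, y2, y3, y4 >= 0

Solving the primal: x* = (6, 0).
  primal value c^T x* = 36.
Solving the dual: y* = (4, 0, 2, 0).
  dual value b^T y* = 36.
Strong duality: c^T x* = b^T y*. Confirmed.

36


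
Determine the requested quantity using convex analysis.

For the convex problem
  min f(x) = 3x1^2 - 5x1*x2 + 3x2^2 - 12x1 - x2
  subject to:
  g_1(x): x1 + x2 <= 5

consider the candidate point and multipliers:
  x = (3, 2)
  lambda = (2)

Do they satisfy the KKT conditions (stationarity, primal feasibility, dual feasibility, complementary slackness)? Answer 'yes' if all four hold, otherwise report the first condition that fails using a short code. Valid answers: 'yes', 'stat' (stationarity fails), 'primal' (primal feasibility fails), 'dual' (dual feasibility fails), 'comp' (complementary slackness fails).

Gradient of f: grad f(x) = Q x + c = (-4, -4)
Constraint values g_i(x) = a_i^T x - b_i:
  g_1((3, 2)) = 0
Stationarity residual: grad f(x) + sum_i lambda_i a_i = (-2, -2)
  -> stationarity FAILS
Primal feasibility (all g_i <= 0): OK
Dual feasibility (all lambda_i >= 0): OK
Complementary slackness (lambda_i * g_i(x) = 0 for all i): OK

Verdict: the first failing condition is stationarity -> stat.

stat


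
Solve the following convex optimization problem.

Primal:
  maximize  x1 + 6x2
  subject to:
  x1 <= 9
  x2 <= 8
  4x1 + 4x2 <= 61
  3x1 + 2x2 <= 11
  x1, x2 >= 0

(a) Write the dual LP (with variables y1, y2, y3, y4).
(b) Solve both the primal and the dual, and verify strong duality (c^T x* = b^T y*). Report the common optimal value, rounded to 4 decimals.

The standard primal-dual pair for 'max c^T x s.t. A x <= b, x >= 0' is:
  Dual:  min b^T y  s.t.  A^T y >= c,  y >= 0.

So the dual LP is:
  minimize  9y1 + 8y2 + 61y3 + 11y4
  subject to:
    y1 + 4y3 + 3y4 >= 1
    y2 + 4y3 + 2y4 >= 6
    y1, y2, y3, y4 >= 0

Solving the primal: x* = (0, 5.5).
  primal value c^T x* = 33.
Solving the dual: y* = (0, 0, 0, 3).
  dual value b^T y* = 33.
Strong duality: c^T x* = b^T y*. Confirmed.

33


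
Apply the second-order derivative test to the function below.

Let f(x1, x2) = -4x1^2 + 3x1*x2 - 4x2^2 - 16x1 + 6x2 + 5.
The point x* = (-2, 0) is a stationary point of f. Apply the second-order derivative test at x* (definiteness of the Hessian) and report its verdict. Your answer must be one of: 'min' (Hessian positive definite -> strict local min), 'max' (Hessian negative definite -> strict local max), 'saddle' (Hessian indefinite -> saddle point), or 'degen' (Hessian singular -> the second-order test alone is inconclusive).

Compute the Hessian H = grad^2 f:
  H = [[-8, 3], [3, -8]]
Verify stationarity: grad f(x*) = H x* + g = (0, 0).
Eigenvalues of H: -11, -5.
Both eigenvalues < 0, so H is negative definite -> x* is a strict local max.

max


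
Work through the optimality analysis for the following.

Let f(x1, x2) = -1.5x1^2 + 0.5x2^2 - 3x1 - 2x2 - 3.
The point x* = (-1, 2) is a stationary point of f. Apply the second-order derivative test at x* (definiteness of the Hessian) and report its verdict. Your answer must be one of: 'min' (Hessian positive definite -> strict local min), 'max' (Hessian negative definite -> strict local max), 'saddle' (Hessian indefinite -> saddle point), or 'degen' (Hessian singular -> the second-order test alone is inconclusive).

Compute the Hessian H = grad^2 f:
  H = [[-3, 0], [0, 1]]
Verify stationarity: grad f(x*) = H x* + g = (0, 0).
Eigenvalues of H: -3, 1.
Eigenvalues have mixed signs, so H is indefinite -> x* is a saddle point.

saddle


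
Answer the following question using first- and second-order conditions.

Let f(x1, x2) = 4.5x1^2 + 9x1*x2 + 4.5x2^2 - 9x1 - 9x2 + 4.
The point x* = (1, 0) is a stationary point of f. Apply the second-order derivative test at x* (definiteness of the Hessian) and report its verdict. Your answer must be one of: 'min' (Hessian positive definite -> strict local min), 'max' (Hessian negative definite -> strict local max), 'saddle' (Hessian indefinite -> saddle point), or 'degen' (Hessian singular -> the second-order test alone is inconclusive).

Compute the Hessian H = grad^2 f:
  H = [[9, 9], [9, 9]]
Verify stationarity: grad f(x*) = H x* + g = (0, 0).
Eigenvalues of H: 0, 18.
H has a zero eigenvalue (singular; positive semidefinite but not definite), so H is neither positive definite, negative definite, nor indefinite. The second-order test alone is inconclusive -> degen.
(Indeed, f is constant along the null direction of H through x*, so x* is not a strict local extremum.)

degen


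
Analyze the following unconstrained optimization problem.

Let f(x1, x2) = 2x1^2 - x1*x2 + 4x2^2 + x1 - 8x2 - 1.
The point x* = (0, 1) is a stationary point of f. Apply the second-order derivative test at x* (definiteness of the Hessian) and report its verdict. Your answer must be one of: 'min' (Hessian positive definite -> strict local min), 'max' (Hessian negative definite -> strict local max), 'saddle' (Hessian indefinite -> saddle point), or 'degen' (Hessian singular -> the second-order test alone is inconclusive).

Compute the Hessian H = grad^2 f:
  H = [[4, -1], [-1, 8]]
Verify stationarity: grad f(x*) = H x* + g = (0, 0).
Eigenvalues of H: 3.7639, 8.2361.
Both eigenvalues > 0, so H is positive definite -> x* is a strict local min.

min


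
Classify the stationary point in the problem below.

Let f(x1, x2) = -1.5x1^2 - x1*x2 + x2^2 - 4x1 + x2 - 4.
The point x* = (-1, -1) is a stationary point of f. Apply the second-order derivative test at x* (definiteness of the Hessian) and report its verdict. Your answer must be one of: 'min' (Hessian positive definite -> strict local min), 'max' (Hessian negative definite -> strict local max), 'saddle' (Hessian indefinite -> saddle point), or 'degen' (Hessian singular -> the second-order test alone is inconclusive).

Compute the Hessian H = grad^2 f:
  H = [[-3, -1], [-1, 2]]
Verify stationarity: grad f(x*) = H x* + g = (0, 0).
Eigenvalues of H: -3.1926, 2.1926.
Eigenvalues have mixed signs, so H is indefinite -> x* is a saddle point.

saddle


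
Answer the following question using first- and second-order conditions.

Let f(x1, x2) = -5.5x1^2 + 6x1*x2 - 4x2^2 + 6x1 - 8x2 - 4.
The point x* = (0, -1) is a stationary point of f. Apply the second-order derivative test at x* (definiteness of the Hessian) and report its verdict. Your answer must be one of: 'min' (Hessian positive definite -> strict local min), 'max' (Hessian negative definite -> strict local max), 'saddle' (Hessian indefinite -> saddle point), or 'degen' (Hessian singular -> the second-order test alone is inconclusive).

Compute the Hessian H = grad^2 f:
  H = [[-11, 6], [6, -8]]
Verify stationarity: grad f(x*) = H x* + g = (0, 0).
Eigenvalues of H: -15.6847, -3.3153.
Both eigenvalues < 0, so H is negative definite -> x* is a strict local max.

max


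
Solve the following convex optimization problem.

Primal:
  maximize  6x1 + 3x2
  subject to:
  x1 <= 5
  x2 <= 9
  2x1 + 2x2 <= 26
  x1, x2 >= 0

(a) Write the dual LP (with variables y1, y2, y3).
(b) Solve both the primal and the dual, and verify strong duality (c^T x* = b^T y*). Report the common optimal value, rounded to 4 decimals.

The standard primal-dual pair for 'max c^T x s.t. A x <= b, x >= 0' is:
  Dual:  min b^T y  s.t.  A^T y >= c,  y >= 0.

So the dual LP is:
  minimize  5y1 + 9y2 + 26y3
  subject to:
    y1 + 2y3 >= 6
    y2 + 2y3 >= 3
    y1, y2, y3 >= 0

Solving the primal: x* = (5, 8).
  primal value c^T x* = 54.
Solving the dual: y* = (3, 0, 1.5).
  dual value b^T y* = 54.
Strong duality: c^T x* = b^T y*. Confirmed.

54


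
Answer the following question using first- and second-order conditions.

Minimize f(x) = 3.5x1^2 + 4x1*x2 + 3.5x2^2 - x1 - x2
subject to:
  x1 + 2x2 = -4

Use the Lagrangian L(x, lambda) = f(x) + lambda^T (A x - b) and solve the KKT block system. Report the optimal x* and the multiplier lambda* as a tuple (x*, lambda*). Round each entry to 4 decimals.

Form the Lagrangian:
  L(x, lambda) = (1/2) x^T Q x + c^T x + lambda^T (A x - b)
Stationarity (grad_x L = 0): Q x + c + A^T lambda = 0.
Primal feasibility: A x = b.

This gives the KKT block system:
  [ Q   A^T ] [ x     ]   [-c ]
  [ A    0  ] [ lambda ] = [ b ]

Solving the linear system:
  x*      = (0.3158, -2.1579)
  lambda* = (7.4211)
  f(x*)   = 15.7632

x* = (0.3158, -2.1579), lambda* = (7.4211)


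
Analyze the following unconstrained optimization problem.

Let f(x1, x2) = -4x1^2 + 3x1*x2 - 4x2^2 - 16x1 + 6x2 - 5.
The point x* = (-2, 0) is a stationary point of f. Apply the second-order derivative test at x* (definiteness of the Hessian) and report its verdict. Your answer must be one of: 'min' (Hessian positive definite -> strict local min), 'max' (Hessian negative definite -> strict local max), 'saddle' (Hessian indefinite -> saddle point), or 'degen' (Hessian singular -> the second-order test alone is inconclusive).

Compute the Hessian H = grad^2 f:
  H = [[-8, 3], [3, -8]]
Verify stationarity: grad f(x*) = H x* + g = (0, 0).
Eigenvalues of H: -11, -5.
Both eigenvalues < 0, so H is negative definite -> x* is a strict local max.

max


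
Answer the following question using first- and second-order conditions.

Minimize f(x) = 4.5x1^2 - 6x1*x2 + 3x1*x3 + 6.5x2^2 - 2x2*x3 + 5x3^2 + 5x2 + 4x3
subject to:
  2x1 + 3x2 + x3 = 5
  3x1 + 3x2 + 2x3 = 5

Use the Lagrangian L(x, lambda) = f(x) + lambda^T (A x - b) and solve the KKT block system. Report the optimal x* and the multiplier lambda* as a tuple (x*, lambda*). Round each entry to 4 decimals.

Form the Lagrangian:
  L(x, lambda) = (1/2) x^T Q x + c^T x + lambda^T (A x - b)
Stationarity (grad_x L = 0): Q x + c + A^T lambda = 0.
Primal feasibility: A x = b.

This gives the KKT block system:
  [ Q   A^T ] [ x     ]   [-c ]
  [ A    0  ] [ lambda ] = [ b ]

Solving the linear system:
  x*      = (1.1429, 1.2857, -1.1429)
  lambda* = (-18, 12.2857)
  f(x*)   = 15.2143

x* = (1.1429, 1.2857, -1.1429), lambda* = (-18, 12.2857)


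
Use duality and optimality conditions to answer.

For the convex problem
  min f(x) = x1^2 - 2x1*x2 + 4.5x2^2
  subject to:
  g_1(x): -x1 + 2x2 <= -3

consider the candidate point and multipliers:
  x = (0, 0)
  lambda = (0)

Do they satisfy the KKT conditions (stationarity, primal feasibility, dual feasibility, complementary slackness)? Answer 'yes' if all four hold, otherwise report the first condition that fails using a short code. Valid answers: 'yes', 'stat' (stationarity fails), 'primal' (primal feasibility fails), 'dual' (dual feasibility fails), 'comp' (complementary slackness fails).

Gradient of f: grad f(x) = Q x + c = (0, 0)
Constraint values g_i(x) = a_i^T x - b_i:
  g_1((0, 0)) = 3
Stationarity residual: grad f(x) + sum_i lambda_i a_i = (0, 0)
  -> stationarity OK
Primal feasibility (all g_i <= 0): FAILS
Dual feasibility (all lambda_i >= 0): OK
Complementary slackness (lambda_i * g_i(x) = 0 for all i): OK

Verdict: the first failing condition is primal_feasibility -> primal.

primal


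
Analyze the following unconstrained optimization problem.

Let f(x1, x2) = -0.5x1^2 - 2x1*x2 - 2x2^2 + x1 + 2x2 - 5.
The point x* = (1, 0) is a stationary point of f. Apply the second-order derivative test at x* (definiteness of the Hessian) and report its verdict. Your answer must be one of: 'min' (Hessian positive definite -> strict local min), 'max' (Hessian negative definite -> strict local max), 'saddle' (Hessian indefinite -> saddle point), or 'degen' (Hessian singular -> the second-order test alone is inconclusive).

Compute the Hessian H = grad^2 f:
  H = [[-1, -2], [-2, -4]]
Verify stationarity: grad f(x*) = H x* + g = (0, 0).
Eigenvalues of H: -5, 0.
H has a zero eigenvalue (singular; negative semidefinite but not definite), so H is neither positive definite, negative definite, nor indefinite. The second-order test alone is inconclusive -> degen.
(Indeed, f is constant along the null direction of H through x*, so x* is not a strict local extremum.)

degen


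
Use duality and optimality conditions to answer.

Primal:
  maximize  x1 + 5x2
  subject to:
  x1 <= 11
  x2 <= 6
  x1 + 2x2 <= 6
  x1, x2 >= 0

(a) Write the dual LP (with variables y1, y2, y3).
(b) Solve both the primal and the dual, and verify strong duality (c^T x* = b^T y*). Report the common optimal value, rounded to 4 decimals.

The standard primal-dual pair for 'max c^T x s.t. A x <= b, x >= 0' is:
  Dual:  min b^T y  s.t.  A^T y >= c,  y >= 0.

So the dual LP is:
  minimize  11y1 + 6y2 + 6y3
  subject to:
    y1 + y3 >= 1
    y2 + 2y3 >= 5
    y1, y2, y3 >= 0

Solving the primal: x* = (0, 3).
  primal value c^T x* = 15.
Solving the dual: y* = (0, 0, 2.5).
  dual value b^T y* = 15.
Strong duality: c^T x* = b^T y*. Confirmed.

15


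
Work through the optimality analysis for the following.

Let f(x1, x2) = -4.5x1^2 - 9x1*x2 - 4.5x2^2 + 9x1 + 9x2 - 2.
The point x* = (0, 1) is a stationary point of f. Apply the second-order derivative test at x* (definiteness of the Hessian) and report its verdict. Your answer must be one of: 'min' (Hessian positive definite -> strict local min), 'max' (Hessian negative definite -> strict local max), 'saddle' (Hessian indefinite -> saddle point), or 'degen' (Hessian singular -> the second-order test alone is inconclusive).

Compute the Hessian H = grad^2 f:
  H = [[-9, -9], [-9, -9]]
Verify stationarity: grad f(x*) = H x* + g = (0, 0).
Eigenvalues of H: -18, 0.
H has a zero eigenvalue (singular; negative semidefinite but not definite), so H is neither positive definite, negative definite, nor indefinite. The second-order test alone is inconclusive -> degen.
(Indeed, f is constant along the null direction of H through x*, so x* is not a strict local extremum.)

degen


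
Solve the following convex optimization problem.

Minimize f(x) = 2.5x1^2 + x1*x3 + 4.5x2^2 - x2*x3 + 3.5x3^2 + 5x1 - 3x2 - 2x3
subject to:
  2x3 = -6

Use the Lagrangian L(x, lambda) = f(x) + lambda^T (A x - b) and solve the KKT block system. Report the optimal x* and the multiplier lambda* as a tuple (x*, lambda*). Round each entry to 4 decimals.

Form the Lagrangian:
  L(x, lambda) = (1/2) x^T Q x + c^T x + lambda^T (A x - b)
Stationarity (grad_x L = 0): Q x + c + A^T lambda = 0.
Primal feasibility: A x = b.

This gives the KKT block system:
  [ Q   A^T ] [ x     ]   [-c ]
  [ A    0  ] [ lambda ] = [ b ]

Solving the linear system:
  x*      = (-0.4, 0, -3)
  lambda* = (11.7)
  f(x*)   = 37.1

x* = (-0.4, 0, -3), lambda* = (11.7)


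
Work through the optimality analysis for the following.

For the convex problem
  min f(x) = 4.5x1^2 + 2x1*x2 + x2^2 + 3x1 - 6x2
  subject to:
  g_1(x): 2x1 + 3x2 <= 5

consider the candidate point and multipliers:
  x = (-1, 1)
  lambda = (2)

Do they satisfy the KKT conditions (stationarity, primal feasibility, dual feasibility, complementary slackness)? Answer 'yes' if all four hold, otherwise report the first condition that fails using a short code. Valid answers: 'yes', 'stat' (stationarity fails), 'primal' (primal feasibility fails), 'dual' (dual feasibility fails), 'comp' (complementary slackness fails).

Gradient of f: grad f(x) = Q x + c = (-4, -6)
Constraint values g_i(x) = a_i^T x - b_i:
  g_1((-1, 1)) = -4
Stationarity residual: grad f(x) + sum_i lambda_i a_i = (0, 0)
  -> stationarity OK
Primal feasibility (all g_i <= 0): OK
Dual feasibility (all lambda_i >= 0): OK
Complementary slackness (lambda_i * g_i(x) = 0 for all i): FAILS

Verdict: the first failing condition is complementary_slackness -> comp.

comp


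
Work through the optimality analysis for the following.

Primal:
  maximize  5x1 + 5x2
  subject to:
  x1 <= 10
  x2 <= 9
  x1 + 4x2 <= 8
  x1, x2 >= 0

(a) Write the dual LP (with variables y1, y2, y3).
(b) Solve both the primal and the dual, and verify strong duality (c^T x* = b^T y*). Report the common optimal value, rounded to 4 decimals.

The standard primal-dual pair for 'max c^T x s.t. A x <= b, x >= 0' is:
  Dual:  min b^T y  s.t.  A^T y >= c,  y >= 0.

So the dual LP is:
  minimize  10y1 + 9y2 + 8y3
  subject to:
    y1 + y3 >= 5
    y2 + 4y3 >= 5
    y1, y2, y3 >= 0

Solving the primal: x* = (8, 0).
  primal value c^T x* = 40.
Solving the dual: y* = (0, 0, 5).
  dual value b^T y* = 40.
Strong duality: c^T x* = b^T y*. Confirmed.

40


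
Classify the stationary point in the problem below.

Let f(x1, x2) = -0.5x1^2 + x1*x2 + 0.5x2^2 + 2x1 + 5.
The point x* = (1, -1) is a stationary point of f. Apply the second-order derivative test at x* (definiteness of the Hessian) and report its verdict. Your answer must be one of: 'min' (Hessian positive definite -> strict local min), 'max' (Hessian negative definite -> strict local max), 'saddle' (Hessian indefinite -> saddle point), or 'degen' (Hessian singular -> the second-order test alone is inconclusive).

Compute the Hessian H = grad^2 f:
  H = [[-1, 1], [1, 1]]
Verify stationarity: grad f(x*) = H x* + g = (0, 0).
Eigenvalues of H: -1.4142, 1.4142.
Eigenvalues have mixed signs, so H is indefinite -> x* is a saddle point.

saddle


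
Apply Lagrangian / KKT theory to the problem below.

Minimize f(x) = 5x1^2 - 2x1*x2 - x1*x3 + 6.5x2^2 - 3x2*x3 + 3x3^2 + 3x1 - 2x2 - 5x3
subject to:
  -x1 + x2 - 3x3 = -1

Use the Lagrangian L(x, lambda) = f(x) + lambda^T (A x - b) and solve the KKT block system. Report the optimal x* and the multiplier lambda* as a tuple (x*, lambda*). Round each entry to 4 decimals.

Form the Lagrangian:
  L(x, lambda) = (1/2) x^T Q x + c^T x + lambda^T (A x - b)
Stationarity (grad_x L = 0): Q x + c + A^T lambda = 0.
Primal feasibility: A x = b.

This gives the KKT block system:
  [ Q   A^T ] [ x     ]   [-c ]
  [ A    0  ] [ lambda ] = [ b ]

Solving the linear system:
  x*      = (-0.2712, 0.2964, 0.5225)
  lambda* = (-0.8276)
  f(x*)   = -2.4233

x* = (-0.2712, 0.2964, 0.5225), lambda* = (-0.8276)


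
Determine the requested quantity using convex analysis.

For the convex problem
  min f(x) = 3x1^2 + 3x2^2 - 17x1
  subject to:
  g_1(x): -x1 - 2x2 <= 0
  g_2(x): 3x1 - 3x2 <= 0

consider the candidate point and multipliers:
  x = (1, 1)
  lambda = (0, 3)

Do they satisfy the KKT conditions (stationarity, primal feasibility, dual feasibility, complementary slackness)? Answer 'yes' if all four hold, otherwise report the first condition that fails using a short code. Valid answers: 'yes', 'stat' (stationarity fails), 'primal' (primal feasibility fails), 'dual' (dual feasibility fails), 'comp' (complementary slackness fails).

Gradient of f: grad f(x) = Q x + c = (-11, 6)
Constraint values g_i(x) = a_i^T x - b_i:
  g_1((1, 1)) = -3
  g_2((1, 1)) = 0
Stationarity residual: grad f(x) + sum_i lambda_i a_i = (-2, -3)
  -> stationarity FAILS
Primal feasibility (all g_i <= 0): OK
Dual feasibility (all lambda_i >= 0): OK
Complementary slackness (lambda_i * g_i(x) = 0 for all i): OK

Verdict: the first failing condition is stationarity -> stat.

stat


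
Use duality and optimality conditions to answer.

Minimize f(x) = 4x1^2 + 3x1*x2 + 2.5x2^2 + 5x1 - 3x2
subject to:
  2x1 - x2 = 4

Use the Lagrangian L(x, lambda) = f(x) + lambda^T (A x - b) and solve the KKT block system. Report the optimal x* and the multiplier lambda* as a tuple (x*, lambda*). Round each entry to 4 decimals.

Form the Lagrangian:
  L(x, lambda) = (1/2) x^T Q x + c^T x + lambda^T (A x - b)
Stationarity (grad_x L = 0): Q x + c + A^T lambda = 0.
Primal feasibility: A x = b.

This gives the KKT block system:
  [ Q   A^T ] [ x     ]   [-c ]
  [ A    0  ] [ lambda ] = [ b ]

Solving the linear system:
  x*      = (1.325, -1.35)
  lambda* = (-5.775)
  f(x*)   = 16.8875

x* = (1.325, -1.35), lambda* = (-5.775)


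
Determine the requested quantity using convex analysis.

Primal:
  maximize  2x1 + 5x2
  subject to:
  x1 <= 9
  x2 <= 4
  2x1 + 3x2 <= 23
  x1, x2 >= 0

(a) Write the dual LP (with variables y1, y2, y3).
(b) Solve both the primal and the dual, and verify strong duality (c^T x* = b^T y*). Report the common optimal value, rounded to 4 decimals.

The standard primal-dual pair for 'max c^T x s.t. A x <= b, x >= 0' is:
  Dual:  min b^T y  s.t.  A^T y >= c,  y >= 0.

So the dual LP is:
  minimize  9y1 + 4y2 + 23y3
  subject to:
    y1 + 2y3 >= 2
    y2 + 3y3 >= 5
    y1, y2, y3 >= 0

Solving the primal: x* = (5.5, 4).
  primal value c^T x* = 31.
Solving the dual: y* = (0, 2, 1).
  dual value b^T y* = 31.
Strong duality: c^T x* = b^T y*. Confirmed.

31


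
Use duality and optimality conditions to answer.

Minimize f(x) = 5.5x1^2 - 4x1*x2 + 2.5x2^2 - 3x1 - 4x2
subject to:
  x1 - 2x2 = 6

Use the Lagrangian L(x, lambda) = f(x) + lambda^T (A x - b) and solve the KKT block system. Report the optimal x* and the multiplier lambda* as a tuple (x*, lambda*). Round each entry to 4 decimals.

Form the Lagrangian:
  L(x, lambda) = (1/2) x^T Q x + c^T x + lambda^T (A x - b)
Stationarity (grad_x L = 0): Q x + c + A^T lambda = 0.
Primal feasibility: A x = b.

This gives the KKT block system:
  [ Q   A^T ] [ x     ]   [-c ]
  [ A    0  ] [ lambda ] = [ b ]

Solving the linear system:
  x*      = (0.0606, -2.9697)
  lambda* = (-9.5455)
  f(x*)   = 34.4848

x* = (0.0606, -2.9697), lambda* = (-9.5455)


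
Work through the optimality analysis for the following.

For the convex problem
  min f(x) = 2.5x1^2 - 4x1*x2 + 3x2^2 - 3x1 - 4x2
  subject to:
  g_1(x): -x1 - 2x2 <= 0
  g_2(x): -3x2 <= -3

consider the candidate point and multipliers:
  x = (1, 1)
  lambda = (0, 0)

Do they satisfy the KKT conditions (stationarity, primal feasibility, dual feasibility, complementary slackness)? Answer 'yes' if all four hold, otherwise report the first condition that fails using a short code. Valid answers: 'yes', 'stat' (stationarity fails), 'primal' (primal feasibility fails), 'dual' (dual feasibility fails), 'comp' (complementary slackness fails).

Gradient of f: grad f(x) = Q x + c = (-2, -2)
Constraint values g_i(x) = a_i^T x - b_i:
  g_1((1, 1)) = -3
  g_2((1, 1)) = 0
Stationarity residual: grad f(x) + sum_i lambda_i a_i = (-2, -2)
  -> stationarity FAILS
Primal feasibility (all g_i <= 0): OK
Dual feasibility (all lambda_i >= 0): OK
Complementary slackness (lambda_i * g_i(x) = 0 for all i): OK

Verdict: the first failing condition is stationarity -> stat.

stat


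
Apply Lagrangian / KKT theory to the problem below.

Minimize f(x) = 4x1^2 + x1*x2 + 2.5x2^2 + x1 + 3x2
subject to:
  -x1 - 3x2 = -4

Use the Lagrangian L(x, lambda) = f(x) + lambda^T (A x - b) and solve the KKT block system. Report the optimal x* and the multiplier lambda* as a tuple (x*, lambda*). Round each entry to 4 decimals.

Form the Lagrangian:
  L(x, lambda) = (1/2) x^T Q x + c^T x + lambda^T (A x - b)
Stationarity (grad_x L = 0): Q x + c + A^T lambda = 0.
Primal feasibility: A x = b.

This gives the KKT block system:
  [ Q   A^T ] [ x     ]   [-c ]
  [ A    0  ] [ lambda ] = [ b ]

Solving the linear system:
  x*      = (0.1127, 1.2958)
  lambda* = (3.1972)
  f(x*)   = 8.3944

x* = (0.1127, 1.2958), lambda* = (3.1972)


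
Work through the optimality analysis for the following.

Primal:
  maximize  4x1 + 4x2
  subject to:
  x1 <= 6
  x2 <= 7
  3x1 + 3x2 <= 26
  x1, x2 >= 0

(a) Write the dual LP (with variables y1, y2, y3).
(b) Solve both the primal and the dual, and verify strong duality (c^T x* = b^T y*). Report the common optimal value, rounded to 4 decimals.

The standard primal-dual pair for 'max c^T x s.t. A x <= b, x >= 0' is:
  Dual:  min b^T y  s.t.  A^T y >= c,  y >= 0.

So the dual LP is:
  minimize  6y1 + 7y2 + 26y3
  subject to:
    y1 + 3y3 >= 4
    y2 + 3y3 >= 4
    y1, y2, y3 >= 0

Solving the primal: x* = (1.6667, 7).
  primal value c^T x* = 34.6667.
Solving the dual: y* = (0, 0, 1.3333).
  dual value b^T y* = 34.6667.
Strong duality: c^T x* = b^T y*. Confirmed.

34.6667
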